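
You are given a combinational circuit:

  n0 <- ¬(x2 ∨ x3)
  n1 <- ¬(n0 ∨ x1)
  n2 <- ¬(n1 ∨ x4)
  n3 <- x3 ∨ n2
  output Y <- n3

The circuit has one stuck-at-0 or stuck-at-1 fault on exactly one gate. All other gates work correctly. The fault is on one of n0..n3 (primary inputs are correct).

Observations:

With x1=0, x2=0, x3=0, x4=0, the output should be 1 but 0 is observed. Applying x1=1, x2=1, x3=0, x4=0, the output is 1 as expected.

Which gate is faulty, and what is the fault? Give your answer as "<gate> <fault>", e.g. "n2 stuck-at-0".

n0 stuck-at-0

Fault-free values for test 1 (x1=0, x2=0, x3=0, x4=0): n0=1, n1=0, n2=1, n3=1, giving Y=1. Observed 0.
Test 1: faults giving observed 0 are {n0 stuck-at-0, n1 stuck-at-1, n2 stuck-at-0, n3 stuck-at-0}.
Test 2 (x1=1, x2=1, x3=0, x4=0): fault-free n0=0, n1=0, n2=1, n3=1 → 1; observed 1. Eliminates n1 stuck-at-1, n2 stuck-at-0, n3 stuck-at-0.
Only n0 stuck-at-0 is consistent with every test.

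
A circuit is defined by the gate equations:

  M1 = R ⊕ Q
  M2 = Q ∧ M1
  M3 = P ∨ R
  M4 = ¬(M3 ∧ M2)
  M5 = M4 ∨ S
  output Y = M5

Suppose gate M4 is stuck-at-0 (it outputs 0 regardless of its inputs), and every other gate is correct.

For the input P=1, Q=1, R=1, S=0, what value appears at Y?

Propagate with M4 forced: M1=0, M2=0, M3=1, M4=0 [stuck-at-0], M5=0.
So Y = 0. (Without the fault it would be 1.)

0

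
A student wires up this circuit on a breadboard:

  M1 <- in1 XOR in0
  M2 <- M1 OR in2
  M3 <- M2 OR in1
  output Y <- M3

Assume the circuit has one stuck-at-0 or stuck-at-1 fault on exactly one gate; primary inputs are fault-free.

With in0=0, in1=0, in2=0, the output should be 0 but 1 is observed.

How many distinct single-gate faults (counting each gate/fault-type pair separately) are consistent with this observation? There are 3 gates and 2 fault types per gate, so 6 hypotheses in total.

Fault-free: M1=0, M2=0, M3=0 → 0. Observed 1.
  M1 stuck-at-0: output 0 ✗
  M1 stuck-at-1: output 1 ✓
  M2 stuck-at-0: output 0 ✗
  M2 stuck-at-1: output 1 ✓
  M3 stuck-at-0: output 0 ✗
  M3 stuck-at-1: output 1 ✓
Consistent faults: {M1 stuck-at-1, M2 stuck-at-1, M3 stuck-at-1} — 3 in all.

3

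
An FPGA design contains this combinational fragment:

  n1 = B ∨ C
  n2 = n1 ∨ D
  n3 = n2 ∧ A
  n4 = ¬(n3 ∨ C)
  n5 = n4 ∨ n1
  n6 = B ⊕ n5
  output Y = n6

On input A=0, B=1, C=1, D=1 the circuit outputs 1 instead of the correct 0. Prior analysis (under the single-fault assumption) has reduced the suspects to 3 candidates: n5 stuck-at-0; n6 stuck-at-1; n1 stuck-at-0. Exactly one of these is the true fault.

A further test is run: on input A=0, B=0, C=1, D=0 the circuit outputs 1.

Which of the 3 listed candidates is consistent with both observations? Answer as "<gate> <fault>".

Evaluate each candidate on input A=0, B=0, C=1, D=0:
  n5 stuck-at-0: n1=1, n2=1, n3=0, n4=0, n5=0 [stuck-at-0], n6=0 → 0 — eliminated
  n6 stuck-at-1: n1=1, n2=1, n3=0, n4=0, n5=1, n6=1 [stuck-at-1] → 1 — matches
  n1 stuck-at-0: n1=0 [stuck-at-0], n2=0, n3=0, n4=0, n5=0, n6=0 → 0 — eliminated
Only n6 stuck-at-1 reproduces the observed 1.

n6 stuck-at-1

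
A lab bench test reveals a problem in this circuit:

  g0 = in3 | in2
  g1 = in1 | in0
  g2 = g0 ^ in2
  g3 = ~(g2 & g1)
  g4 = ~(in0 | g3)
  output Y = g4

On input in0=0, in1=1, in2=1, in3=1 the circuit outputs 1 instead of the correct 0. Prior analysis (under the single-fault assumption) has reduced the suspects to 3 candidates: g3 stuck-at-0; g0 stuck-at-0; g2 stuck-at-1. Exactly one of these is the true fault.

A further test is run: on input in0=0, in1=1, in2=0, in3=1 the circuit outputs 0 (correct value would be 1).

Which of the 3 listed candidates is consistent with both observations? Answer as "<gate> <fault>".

g0 stuck-at-0

Evaluate each candidate on input in0=0, in1=1, in2=0, in3=1:
  g3 stuck-at-0: g0=1, g1=1, g2=1, g3=0 [stuck-at-0], g4=1 → 1 — eliminated
  g0 stuck-at-0: g0=0 [stuck-at-0], g1=1, g2=0, g3=1, g4=0 → 0 — matches
  g2 stuck-at-1: g0=1, g1=1, g2=1 [stuck-at-1], g3=0, g4=1 → 1 — eliminated
Only g0 stuck-at-0 reproduces the observed 0.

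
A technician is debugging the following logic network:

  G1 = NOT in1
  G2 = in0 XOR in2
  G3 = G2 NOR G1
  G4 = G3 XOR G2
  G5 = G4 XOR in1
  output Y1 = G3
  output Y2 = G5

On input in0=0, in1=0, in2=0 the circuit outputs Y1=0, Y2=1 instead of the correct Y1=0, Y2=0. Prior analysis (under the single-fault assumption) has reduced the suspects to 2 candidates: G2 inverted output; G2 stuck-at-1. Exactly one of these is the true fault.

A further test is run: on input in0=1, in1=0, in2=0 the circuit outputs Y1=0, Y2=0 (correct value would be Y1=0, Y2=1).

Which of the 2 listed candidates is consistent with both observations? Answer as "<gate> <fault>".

G2 inverted output

Evaluate each candidate on input in0=1, in1=0, in2=0:
  G2 inverted output: G1=1, G2=0 [inverted output], G3=0, G4=0, G5=0 → Y1=0, Y2=0 — matches
  G2 stuck-at-1: G1=1, G2=1 [stuck-at-1], G3=0, G4=1, G5=1 → Y1=0, Y2=1 — eliminated
Only G2 inverted output reproduces the observed Y1=0, Y2=0.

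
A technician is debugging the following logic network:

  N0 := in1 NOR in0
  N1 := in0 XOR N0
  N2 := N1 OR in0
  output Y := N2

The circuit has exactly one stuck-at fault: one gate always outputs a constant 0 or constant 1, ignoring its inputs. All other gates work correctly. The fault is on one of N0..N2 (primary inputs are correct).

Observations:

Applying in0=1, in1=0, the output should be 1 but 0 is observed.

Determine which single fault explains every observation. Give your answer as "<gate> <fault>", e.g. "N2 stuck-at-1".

N2 stuck-at-0

Fault-free values for test 1 (in0=1, in1=0): N0=0, N1=1, N2=1, giving Y=1. Observed 0.
Test 1: faults giving observed 0 are {N2 stuck-at-0}.
Only N2 stuck-at-0 is consistent with every test.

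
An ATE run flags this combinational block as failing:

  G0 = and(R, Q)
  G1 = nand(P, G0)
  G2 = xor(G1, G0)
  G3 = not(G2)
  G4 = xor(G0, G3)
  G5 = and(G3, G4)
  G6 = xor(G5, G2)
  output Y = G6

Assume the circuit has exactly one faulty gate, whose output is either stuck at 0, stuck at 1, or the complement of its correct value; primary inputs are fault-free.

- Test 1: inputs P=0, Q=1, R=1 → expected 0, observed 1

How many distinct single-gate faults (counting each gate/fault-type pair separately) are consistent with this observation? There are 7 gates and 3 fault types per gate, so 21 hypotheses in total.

Fault-free: G0=1, G1=1, G2=0, G3=1, G4=0, G5=0, G6=0 → 0. Observed 1.
  G0: stuck-at-0, inverted output ✓; others ✗
  G1: stuck-at-0, inverted output ✓; others ✗
  G2: stuck-at-1, inverted output ✓; others ✗
  G3: none of the 3 fault types match ✗
  G4: stuck-at-1, inverted output ✓; others ✗
  G5: stuck-at-1, inverted output ✓; others ✗
  G6: stuck-at-1, inverted output ✓; others ✗
Consistent faults: {G0 stuck-at-0, G0 inverted output, G1 stuck-at-0, G1 inverted output, G2 stuck-at-1, G2 inverted output, G4 stuck-at-1, G4 inverted output, G5 stuck-at-1, G5 inverted output, G6 stuck-at-1, G6 inverted output} — 12 in all.

12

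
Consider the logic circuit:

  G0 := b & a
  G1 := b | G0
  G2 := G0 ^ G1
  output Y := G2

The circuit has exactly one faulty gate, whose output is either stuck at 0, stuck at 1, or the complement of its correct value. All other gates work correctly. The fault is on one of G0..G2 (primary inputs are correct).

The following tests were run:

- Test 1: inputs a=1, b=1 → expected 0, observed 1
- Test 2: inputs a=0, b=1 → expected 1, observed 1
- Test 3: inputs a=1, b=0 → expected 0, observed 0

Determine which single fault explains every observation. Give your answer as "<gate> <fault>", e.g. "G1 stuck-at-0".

Fault-free values for test 1 (a=1, b=1): G0=1, G1=1, G2=0, giving Y=0. Observed 1.
Test 1: faults giving observed 1 are {G0 stuck-at-0, G0 inverted output, G1 stuck-at-0, G1 inverted output, G2 stuck-at-1, G2 inverted output}.
Test 2 (a=0, b=1): fault-free G0=0, G1=1, G2=1 → 1; observed 1. Eliminates G0 inverted output, G1 stuck-at-0, G1 inverted output, G2 inverted output.
Test 3 (a=1, b=0): fault-free G0=0, G1=0, G2=0 → 0; observed 0. Eliminates G2 stuck-at-1.
Only G0 stuck-at-0 is consistent with every test.

G0 stuck-at-0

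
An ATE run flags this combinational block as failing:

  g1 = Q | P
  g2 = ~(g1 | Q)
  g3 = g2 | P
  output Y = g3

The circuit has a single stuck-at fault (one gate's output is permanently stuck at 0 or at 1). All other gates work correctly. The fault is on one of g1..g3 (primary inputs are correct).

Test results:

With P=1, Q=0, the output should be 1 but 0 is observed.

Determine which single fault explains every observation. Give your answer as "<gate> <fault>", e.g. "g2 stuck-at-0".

Fault-free values for test 1 (P=1, Q=0): g1=1, g2=0, g3=1, giving Y=1. Observed 0.
Test 1: faults giving observed 0 are {g3 stuck-at-0}.
Only g3 stuck-at-0 is consistent with every test.

g3 stuck-at-0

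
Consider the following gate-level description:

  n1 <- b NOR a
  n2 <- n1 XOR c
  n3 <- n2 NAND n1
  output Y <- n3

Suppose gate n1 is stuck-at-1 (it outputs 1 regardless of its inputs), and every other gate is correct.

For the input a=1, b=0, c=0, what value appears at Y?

0

Propagate with n1 forced: n1=1 [stuck-at-1], n2=1, n3=0.
So Y = 0. (Without the fault it would be 1.)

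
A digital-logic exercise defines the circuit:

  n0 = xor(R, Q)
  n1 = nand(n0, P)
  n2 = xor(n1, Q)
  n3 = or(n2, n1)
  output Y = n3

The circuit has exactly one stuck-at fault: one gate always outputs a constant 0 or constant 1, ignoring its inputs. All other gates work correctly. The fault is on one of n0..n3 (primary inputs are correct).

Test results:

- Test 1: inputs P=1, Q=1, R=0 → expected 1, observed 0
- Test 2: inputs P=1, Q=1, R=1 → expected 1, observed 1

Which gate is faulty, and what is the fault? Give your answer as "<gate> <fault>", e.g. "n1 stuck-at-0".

Fault-free values for test 1 (P=1, Q=1, R=0): n0=1, n1=0, n2=1, n3=1, giving Y=1. Observed 0.
Test 1: faults giving observed 0 are {n2 stuck-at-0, n3 stuck-at-0}.
Test 2 (P=1, Q=1, R=1): fault-free n0=0, n1=1, n2=0, n3=1 → 1; observed 1. Eliminates n3 stuck-at-0.
Only n2 stuck-at-0 is consistent with every test.

n2 stuck-at-0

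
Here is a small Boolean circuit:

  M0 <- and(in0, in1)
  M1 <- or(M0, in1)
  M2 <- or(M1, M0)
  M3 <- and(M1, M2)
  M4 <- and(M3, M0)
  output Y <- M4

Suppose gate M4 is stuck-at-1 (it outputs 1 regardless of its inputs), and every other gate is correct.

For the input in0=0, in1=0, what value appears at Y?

Propagate with M4 forced: M0=0, M1=0, M2=0, M3=0, M4=1 [stuck-at-1].
So Y = 1. (Without the fault it would be 0.)

1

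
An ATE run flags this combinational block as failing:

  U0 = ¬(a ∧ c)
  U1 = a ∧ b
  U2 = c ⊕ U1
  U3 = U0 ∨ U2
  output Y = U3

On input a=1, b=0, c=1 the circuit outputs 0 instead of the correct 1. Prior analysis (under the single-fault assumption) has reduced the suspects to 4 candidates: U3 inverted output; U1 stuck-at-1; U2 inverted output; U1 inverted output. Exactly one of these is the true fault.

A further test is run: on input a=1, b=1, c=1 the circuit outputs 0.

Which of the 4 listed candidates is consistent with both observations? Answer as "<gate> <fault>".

Evaluate each candidate on input a=1, b=1, c=1:
  U3 inverted output: U0=0, U1=1, U2=0, U3=1 [inverted output] → 1 — eliminated
  U1 stuck-at-1: U0=0, U1=1 [stuck-at-1], U2=0, U3=0 → 0 — matches
  U2 inverted output: U0=0, U1=1, U2=1 [inverted output], U3=1 → 1 — eliminated
  U1 inverted output: U0=0, U1=0 [inverted output], U2=1, U3=1 → 1 — eliminated
Only U1 stuck-at-1 reproduces the observed 0.

U1 stuck-at-1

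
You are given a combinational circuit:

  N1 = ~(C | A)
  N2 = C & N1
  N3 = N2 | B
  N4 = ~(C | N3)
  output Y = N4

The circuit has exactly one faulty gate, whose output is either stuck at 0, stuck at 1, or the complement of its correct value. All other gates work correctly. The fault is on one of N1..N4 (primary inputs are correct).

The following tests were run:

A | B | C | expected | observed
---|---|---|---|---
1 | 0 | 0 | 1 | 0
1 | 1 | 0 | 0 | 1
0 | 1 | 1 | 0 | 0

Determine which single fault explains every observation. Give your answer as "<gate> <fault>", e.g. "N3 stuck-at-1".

N3 inverted output

Fault-free values for test 1 (A=1, B=0, C=0): N1=0, N2=0, N3=0, N4=1, giving Y=1. Observed 0.
Test 1: faults giving observed 0 are {N2 stuck-at-1, N2 inverted output, N3 stuck-at-1, N3 inverted output, N4 stuck-at-0, N4 inverted output}.
Test 2 (A=1, B=1, C=0): fault-free N1=0, N2=0, N3=1, N4=0 → 0; observed 1. Eliminates N2 stuck-at-1, N2 inverted output, N3 stuck-at-1, N4 stuck-at-0.
Test 3 (A=0, B=1, C=1): fault-free N1=0, N2=0, N3=1, N4=0 → 0; observed 0. Eliminates N4 inverted output.
Only N3 inverted output is consistent with every test.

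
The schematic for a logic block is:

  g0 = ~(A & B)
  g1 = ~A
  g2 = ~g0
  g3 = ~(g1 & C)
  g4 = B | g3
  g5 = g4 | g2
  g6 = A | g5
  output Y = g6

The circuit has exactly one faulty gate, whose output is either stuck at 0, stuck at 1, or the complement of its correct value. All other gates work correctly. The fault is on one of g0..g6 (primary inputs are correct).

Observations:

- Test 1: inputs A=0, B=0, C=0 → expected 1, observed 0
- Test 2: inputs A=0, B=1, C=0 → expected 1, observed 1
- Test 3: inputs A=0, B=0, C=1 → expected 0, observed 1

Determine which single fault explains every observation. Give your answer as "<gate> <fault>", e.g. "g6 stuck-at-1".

Fault-free values for test 1 (A=0, B=0, C=0): g0=1, g1=1, g2=0, g3=1, g4=1, g5=1, g6=1, giving Y=1. Observed 0.
Test 1: faults giving observed 0 are {g3 stuck-at-0, g3 inverted output, g4 stuck-at-0, g4 inverted output, g5 stuck-at-0, g5 inverted output, g6 stuck-at-0, g6 inverted output}.
Test 2 (A=0, B=1, C=0): fault-free g0=1, g1=1, g2=0, g3=1, g4=1, g5=1, g6=1 → 1; observed 1. Eliminates g4 stuck-at-0, g4 inverted output, g5 stuck-at-0, g5 inverted output, g6 stuck-at-0, g6 inverted output.
Test 3 (A=0, B=0, C=1): fault-free g0=1, g1=1, g2=0, g3=0, g4=0, g5=0, g6=0 → 0; observed 1. Eliminates g3 stuck-at-0.
Only g3 inverted output is consistent with every test.

g3 inverted output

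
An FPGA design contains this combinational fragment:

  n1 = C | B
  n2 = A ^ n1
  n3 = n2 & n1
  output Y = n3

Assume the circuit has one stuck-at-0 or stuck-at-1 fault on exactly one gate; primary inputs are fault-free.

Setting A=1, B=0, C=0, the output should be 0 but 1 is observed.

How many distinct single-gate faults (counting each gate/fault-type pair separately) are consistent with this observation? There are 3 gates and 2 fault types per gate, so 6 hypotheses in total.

Fault-free: n1=0, n2=1, n3=0 → 0. Observed 1.
  n1 stuck-at-0: output 0 ✗
  n1 stuck-at-1: output 0 ✗
  n2 stuck-at-0: output 0 ✗
  n2 stuck-at-1: output 0 ✗
  n3 stuck-at-0: output 0 ✗
  n3 stuck-at-1: output 1 ✓
Consistent faults: {n3 stuck-at-1} — 1 in all.

1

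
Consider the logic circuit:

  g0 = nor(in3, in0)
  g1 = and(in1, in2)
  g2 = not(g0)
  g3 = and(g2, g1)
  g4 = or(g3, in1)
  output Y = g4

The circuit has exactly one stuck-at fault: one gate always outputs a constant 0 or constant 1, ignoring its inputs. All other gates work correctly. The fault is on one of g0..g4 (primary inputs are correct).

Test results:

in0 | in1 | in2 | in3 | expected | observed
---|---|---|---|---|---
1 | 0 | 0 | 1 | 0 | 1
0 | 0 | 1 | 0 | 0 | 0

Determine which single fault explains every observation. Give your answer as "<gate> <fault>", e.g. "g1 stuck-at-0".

g1 stuck-at-1

Fault-free values for test 1 (in0=1, in1=0, in2=0, in3=1): g0=0, g1=0, g2=1, g3=0, g4=0, giving Y=0. Observed 1.
Test 1: faults giving observed 1 are {g1 stuck-at-1, g3 stuck-at-1, g4 stuck-at-1}.
Test 2 (in0=0, in1=0, in2=1, in3=0): fault-free g0=1, g1=0, g2=0, g3=0, g4=0 → 0; observed 0. Eliminates g3 stuck-at-1, g4 stuck-at-1.
Only g1 stuck-at-1 is consistent with every test.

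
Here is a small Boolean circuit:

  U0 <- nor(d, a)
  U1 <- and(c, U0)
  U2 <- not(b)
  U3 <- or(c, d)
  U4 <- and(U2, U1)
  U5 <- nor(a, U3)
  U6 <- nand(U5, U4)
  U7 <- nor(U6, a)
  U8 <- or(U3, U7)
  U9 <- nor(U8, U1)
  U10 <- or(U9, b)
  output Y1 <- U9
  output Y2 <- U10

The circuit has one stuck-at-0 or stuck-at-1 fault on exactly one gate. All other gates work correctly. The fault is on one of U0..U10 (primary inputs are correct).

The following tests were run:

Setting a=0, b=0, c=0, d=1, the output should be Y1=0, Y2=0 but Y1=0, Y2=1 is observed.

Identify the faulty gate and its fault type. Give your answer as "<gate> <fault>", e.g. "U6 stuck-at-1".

Fault-free values for test 1 (a=0, b=0, c=0, d=1): U0=0, U1=0, U2=1, U3=1, U4=0, U5=0, U6=1, U7=0, U8=1, U9=0, U10=0, giving Y1=0, Y2=0. Observed Y1=0, Y2=1.
Test 1: faults giving observed Y1=0, Y2=1 are {U10 stuck-at-1}.
Only U10 stuck-at-1 is consistent with every test.

U10 stuck-at-1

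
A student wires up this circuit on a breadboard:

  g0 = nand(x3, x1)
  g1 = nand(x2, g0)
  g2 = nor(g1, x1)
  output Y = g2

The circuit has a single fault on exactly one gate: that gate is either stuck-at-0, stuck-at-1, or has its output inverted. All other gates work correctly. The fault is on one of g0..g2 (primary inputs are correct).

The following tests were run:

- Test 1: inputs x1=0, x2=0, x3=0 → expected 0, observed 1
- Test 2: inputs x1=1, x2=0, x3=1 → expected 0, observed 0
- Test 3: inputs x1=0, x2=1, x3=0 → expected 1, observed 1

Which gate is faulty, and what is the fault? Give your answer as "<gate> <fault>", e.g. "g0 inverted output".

g1 stuck-at-0

Fault-free values for test 1 (x1=0, x2=0, x3=0): g0=1, g1=1, g2=0, giving Y=0. Observed 1.
Test 1: faults giving observed 1 are {g1 stuck-at-0, g1 inverted output, g2 stuck-at-1, g2 inverted output}.
Test 2 (x1=1, x2=0, x3=1): fault-free g0=0, g1=1, g2=0 → 0; observed 0. Eliminates g2 stuck-at-1, g2 inverted output.
Test 3 (x1=0, x2=1, x3=0): fault-free g0=1, g1=0, g2=1 → 1; observed 1. Eliminates g1 inverted output.
Only g1 stuck-at-0 is consistent with every test.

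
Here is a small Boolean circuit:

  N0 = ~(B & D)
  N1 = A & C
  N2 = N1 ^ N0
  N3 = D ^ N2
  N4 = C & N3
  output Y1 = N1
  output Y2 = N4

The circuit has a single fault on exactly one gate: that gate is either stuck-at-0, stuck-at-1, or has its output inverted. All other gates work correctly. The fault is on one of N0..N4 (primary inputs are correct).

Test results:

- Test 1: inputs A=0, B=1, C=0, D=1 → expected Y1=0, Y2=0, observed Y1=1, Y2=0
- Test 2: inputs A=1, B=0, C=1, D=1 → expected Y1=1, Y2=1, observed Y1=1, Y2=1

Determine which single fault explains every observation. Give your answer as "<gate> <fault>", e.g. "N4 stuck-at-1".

Fault-free values for test 1 (A=0, B=1, C=0, D=1): N0=0, N1=0, N2=0, N3=1, N4=0, giving Y1=0, Y2=0. Observed Y1=1, Y2=0.
Test 1: faults giving observed Y1=1, Y2=0 are {N1 stuck-at-1, N1 inverted output}.
Test 2 (A=1, B=0, C=1, D=1): fault-free N0=1, N1=1, N2=0, N3=1, N4=1 → Y1=1, Y2=1; observed Y1=1, Y2=1. Eliminates N1 inverted output.
Only N1 stuck-at-1 is consistent with every test.

N1 stuck-at-1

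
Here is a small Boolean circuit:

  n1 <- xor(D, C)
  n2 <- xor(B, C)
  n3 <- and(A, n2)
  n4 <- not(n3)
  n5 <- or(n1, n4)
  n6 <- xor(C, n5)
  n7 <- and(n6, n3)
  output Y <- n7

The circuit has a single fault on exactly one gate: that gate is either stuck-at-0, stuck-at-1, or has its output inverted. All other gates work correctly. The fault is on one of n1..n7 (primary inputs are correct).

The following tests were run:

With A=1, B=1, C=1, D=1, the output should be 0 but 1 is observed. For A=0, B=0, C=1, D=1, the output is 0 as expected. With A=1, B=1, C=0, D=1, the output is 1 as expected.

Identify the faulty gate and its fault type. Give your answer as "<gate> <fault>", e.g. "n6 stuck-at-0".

Fault-free values for test 1 (A=1, B=1, C=1, D=1): n1=0, n2=0, n3=0, n4=1, n5=1, n6=0, n7=0, giving Y=0. Observed 1.
Test 1: faults giving observed 1 are {n2 stuck-at-1, n2 inverted output, n3 stuck-at-1, n3 inverted output, n7 stuck-at-1, n7 inverted output}.
Test 2 (A=0, B=0, C=1, D=1): fault-free n1=0, n2=1, n3=0, n4=1, n5=1, n6=0, n7=0 → 0; observed 0. Eliminates n3 stuck-at-1, n3 inverted output, n7 stuck-at-1, n7 inverted output.
Test 3 (A=1, B=1, C=0, D=1): fault-free n1=1, n2=1, n3=1, n4=0, n5=1, n6=1, n7=1 → 1; observed 1. Eliminates n2 inverted output.
Only n2 stuck-at-1 is consistent with every test.

n2 stuck-at-1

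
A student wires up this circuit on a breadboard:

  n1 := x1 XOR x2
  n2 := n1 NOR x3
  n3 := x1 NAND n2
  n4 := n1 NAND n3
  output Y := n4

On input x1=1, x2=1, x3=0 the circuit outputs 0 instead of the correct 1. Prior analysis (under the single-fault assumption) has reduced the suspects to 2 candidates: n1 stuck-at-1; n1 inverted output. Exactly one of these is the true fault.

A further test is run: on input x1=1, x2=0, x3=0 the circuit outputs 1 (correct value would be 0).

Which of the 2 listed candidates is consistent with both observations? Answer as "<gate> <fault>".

n1 inverted output

Evaluate each candidate on input x1=1, x2=0, x3=0:
  n1 stuck-at-1: n1=1 [stuck-at-1], n2=0, n3=1, n4=0 → 0 — eliminated
  n1 inverted output: n1=0 [inverted output], n2=1, n3=0, n4=1 → 1 — matches
Only n1 inverted output reproduces the observed 1.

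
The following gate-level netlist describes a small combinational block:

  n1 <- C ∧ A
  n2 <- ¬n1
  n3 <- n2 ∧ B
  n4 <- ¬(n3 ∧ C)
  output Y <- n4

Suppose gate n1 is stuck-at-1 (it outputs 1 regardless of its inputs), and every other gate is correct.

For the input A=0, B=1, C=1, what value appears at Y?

1

Propagate with n1 forced: n1=1 [stuck-at-1], n2=0, n3=0, n4=1.
So Y = 1. (Without the fault it would be 0.)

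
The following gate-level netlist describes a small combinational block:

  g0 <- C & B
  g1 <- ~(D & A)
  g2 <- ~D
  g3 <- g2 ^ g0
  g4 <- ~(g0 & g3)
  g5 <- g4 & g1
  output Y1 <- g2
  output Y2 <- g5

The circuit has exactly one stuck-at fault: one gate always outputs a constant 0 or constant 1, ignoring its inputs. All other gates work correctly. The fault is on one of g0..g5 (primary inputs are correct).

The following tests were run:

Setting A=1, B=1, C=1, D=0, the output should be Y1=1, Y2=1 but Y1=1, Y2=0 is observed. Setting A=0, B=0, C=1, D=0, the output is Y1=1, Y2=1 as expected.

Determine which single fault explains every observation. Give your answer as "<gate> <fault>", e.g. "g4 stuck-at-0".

g3 stuck-at-1

Fault-free values for test 1 (A=1, B=1, C=1, D=0): g0=1, g1=1, g2=1, g3=0, g4=1, g5=1, giving Y1=1, Y2=1. Observed Y1=1, Y2=0.
Test 1: faults giving observed Y1=1, Y2=0 are {g1 stuck-at-0, g3 stuck-at-1, g4 stuck-at-0, g5 stuck-at-0}.
Test 2 (A=0, B=0, C=1, D=0): fault-free g0=0, g1=1, g2=1, g3=1, g4=1, g5=1 → Y1=1, Y2=1; observed Y1=1, Y2=1. Eliminates g1 stuck-at-0, g4 stuck-at-0, g5 stuck-at-0.
Only g3 stuck-at-1 is consistent with every test.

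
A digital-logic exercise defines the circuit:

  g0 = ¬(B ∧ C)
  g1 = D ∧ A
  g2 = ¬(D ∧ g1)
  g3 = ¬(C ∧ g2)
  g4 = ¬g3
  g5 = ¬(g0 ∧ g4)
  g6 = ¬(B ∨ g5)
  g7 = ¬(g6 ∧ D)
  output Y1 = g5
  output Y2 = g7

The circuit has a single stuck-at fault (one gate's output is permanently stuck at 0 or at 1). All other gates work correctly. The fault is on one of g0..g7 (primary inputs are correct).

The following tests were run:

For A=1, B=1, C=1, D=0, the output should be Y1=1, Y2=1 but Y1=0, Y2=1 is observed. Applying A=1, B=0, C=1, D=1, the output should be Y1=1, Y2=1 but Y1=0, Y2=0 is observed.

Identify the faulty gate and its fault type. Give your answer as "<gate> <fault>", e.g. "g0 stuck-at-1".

g5 stuck-at-0

Fault-free values for test 1 (A=1, B=1, C=1, D=0): g0=0, g1=0, g2=1, g3=0, g4=1, g5=1, g6=0, g7=1, giving Y1=1, Y2=1. Observed Y1=0, Y2=1.
Test 1: faults giving observed Y1=0, Y2=1 are {g0 stuck-at-1, g5 stuck-at-0}.
Test 2 (A=1, B=0, C=1, D=1): fault-free g0=1, g1=1, g2=0, g3=1, g4=0, g5=1, g6=0, g7=1 → Y1=1, Y2=1; observed Y1=0, Y2=0. Eliminates g0 stuck-at-1.
Only g5 stuck-at-0 is consistent with every test.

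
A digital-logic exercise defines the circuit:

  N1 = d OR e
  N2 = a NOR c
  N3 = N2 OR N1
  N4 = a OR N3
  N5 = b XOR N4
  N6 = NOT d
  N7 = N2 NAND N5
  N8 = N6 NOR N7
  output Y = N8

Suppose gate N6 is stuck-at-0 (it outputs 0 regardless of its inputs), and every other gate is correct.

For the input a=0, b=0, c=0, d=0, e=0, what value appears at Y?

Propagate with N6 forced: N1=0, N2=1, N3=1, N4=1, N5=1, N6=0 [stuck-at-0], N7=0, N8=1.
So Y = 1. (Without the fault it would be 0.)

1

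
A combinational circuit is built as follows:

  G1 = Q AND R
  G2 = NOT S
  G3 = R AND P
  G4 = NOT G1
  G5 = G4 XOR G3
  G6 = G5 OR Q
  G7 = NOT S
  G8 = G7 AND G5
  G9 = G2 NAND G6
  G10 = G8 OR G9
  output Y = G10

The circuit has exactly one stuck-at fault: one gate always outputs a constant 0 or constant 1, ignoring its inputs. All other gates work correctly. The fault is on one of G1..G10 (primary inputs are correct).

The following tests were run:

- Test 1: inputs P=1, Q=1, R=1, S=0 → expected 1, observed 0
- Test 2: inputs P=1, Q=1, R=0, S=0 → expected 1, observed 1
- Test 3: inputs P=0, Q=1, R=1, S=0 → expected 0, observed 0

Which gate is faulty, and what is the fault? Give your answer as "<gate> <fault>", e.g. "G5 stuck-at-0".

Fault-free values for test 1 (P=1, Q=1, R=1, S=0): G1=1, G2=1, G3=1, G4=0, G5=1, G6=1, G7=1, G8=1, G9=0, G10=1, giving Y=1. Observed 0.
Test 1: faults giving observed 0 are {G1 stuck-at-0, G3 stuck-at-0, G4 stuck-at-1, G5 stuck-at-0, G7 stuck-at-0, G8 stuck-at-0, G10 stuck-at-0}.
Test 2 (P=1, Q=1, R=0, S=0): fault-free G1=0, G2=1, G3=0, G4=1, G5=1, G6=1, G7=1, G8=1, G9=0, G10=1 → 1; observed 1. Eliminates G5 stuck-at-0, G7 stuck-at-0, G8 stuck-at-0, G10 stuck-at-0.
Test 3 (P=0, Q=1, R=1, S=0): fault-free G1=1, G2=1, G3=0, G4=0, G5=0, G6=1, G7=1, G8=0, G9=0, G10=0 → 0; observed 0. Eliminates G1 stuck-at-0, G4 stuck-at-1.
Only G3 stuck-at-0 is consistent with every test.

G3 stuck-at-0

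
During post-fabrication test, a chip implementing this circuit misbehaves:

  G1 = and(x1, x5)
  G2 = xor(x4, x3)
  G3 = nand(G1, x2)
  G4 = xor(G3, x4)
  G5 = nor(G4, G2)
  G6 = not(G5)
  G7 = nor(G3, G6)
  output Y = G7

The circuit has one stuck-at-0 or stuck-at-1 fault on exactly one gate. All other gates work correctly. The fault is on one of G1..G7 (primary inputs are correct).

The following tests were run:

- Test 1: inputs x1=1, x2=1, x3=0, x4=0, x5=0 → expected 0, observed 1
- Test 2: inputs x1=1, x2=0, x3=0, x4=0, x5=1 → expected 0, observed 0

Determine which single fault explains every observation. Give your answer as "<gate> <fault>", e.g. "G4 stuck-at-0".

Fault-free values for test 1 (x1=1, x2=1, x3=0, x4=0, x5=0): G1=0, G2=0, G3=1, G4=1, G5=0, G6=1, G7=0, giving Y=0. Observed 1.
Test 1: faults giving observed 1 are {G1 stuck-at-1, G3 stuck-at-0, G7 stuck-at-1}.
Test 2 (x1=1, x2=0, x3=0, x4=0, x5=1): fault-free G1=1, G2=0, G3=1, G4=1, G5=0, G6=1, G7=0 → 0; observed 0. Eliminates G3 stuck-at-0, G7 stuck-at-1.
Only G1 stuck-at-1 is consistent with every test.

G1 stuck-at-1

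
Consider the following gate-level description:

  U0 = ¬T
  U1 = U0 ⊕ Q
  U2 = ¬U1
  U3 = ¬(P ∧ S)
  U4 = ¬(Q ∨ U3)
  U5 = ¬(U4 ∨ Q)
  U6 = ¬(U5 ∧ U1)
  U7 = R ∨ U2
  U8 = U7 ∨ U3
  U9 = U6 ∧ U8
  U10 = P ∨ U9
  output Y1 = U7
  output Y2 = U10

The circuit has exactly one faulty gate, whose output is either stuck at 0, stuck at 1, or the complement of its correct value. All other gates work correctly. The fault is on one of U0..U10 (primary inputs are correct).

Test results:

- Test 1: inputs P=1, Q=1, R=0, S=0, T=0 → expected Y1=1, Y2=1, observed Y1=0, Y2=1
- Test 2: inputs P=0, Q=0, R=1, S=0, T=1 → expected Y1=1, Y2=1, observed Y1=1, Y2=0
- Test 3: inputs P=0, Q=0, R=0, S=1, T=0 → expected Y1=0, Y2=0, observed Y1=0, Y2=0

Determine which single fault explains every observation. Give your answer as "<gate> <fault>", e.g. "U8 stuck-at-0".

U1 stuck-at-1

Fault-free values for test 1 (P=1, Q=1, R=0, S=0, T=0): U0=1, U1=0, U2=1, U3=1, U4=0, U5=0, U6=1, U7=1, U8=1, U9=1, U10=1, giving Y1=1, Y2=1. Observed Y1=0, Y2=1.
Test 1: faults giving observed Y1=0, Y2=1 are {U0 stuck-at-0, U0 inverted output, U1 stuck-at-1, U1 inverted output, U2 stuck-at-0, U2 inverted output, U7 stuck-at-0, U7 inverted output}.
Test 2 (P=0, Q=0, R=1, S=0, T=1): fault-free U0=0, U1=0, U2=1, U3=1, U4=0, U5=1, U6=1, U7=1, U8=1, U9=1, U10=1 → Y1=1, Y2=1; observed Y1=1, Y2=0. Eliminates U0 stuck-at-0, U2 stuck-at-0, U2 inverted output, U7 stuck-at-0, U7 inverted output.
Test 3 (P=0, Q=0, R=0, S=1, T=0): fault-free U0=1, U1=1, U2=0, U3=1, U4=0, U5=1, U6=0, U7=0, U8=1, U9=0, U10=0 → Y1=0, Y2=0; observed Y1=0, Y2=0. Eliminates U0 inverted output, U1 inverted output.
Only U1 stuck-at-1 is consistent with every test.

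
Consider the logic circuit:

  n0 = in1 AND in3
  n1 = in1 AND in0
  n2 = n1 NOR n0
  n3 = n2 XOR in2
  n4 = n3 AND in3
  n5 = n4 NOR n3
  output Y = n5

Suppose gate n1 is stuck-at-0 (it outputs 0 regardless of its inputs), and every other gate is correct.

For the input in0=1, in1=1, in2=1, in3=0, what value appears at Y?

1

Propagate with n1 forced: n0=0, n1=0 [stuck-at-0], n2=1, n3=0, n4=0, n5=1.
So Y = 1. (Without the fault it would be 0.)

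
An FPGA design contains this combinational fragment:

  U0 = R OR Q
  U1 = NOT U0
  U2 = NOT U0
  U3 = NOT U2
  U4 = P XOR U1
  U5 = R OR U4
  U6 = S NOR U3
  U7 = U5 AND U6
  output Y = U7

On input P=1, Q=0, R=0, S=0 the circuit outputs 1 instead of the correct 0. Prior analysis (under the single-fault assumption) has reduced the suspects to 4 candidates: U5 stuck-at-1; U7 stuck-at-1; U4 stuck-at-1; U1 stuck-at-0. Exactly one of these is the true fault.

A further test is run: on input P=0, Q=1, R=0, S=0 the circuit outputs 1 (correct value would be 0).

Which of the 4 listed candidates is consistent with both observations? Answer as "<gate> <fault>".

Evaluate each candidate on input P=0, Q=1, R=0, S=0:
  U5 stuck-at-1: U0=1, U1=0, U2=0, U3=1, U4=0, U5=1 [stuck-at-1], U6=0, U7=0 → 0 — eliminated
  U7 stuck-at-1: U0=1, U1=0, U2=0, U3=1, U4=0, U5=0, U6=0, U7=1 [stuck-at-1] → 1 — matches
  U4 stuck-at-1: U0=1, U1=0, U2=0, U3=1, U4=1 [stuck-at-1], U5=1, U6=0, U7=0 → 0 — eliminated
  U1 stuck-at-0: U0=1, U1=0 [stuck-at-0], U2=0, U3=1, U4=0, U5=0, U6=0, U7=0 → 0 — eliminated
Only U7 stuck-at-1 reproduces the observed 1.

U7 stuck-at-1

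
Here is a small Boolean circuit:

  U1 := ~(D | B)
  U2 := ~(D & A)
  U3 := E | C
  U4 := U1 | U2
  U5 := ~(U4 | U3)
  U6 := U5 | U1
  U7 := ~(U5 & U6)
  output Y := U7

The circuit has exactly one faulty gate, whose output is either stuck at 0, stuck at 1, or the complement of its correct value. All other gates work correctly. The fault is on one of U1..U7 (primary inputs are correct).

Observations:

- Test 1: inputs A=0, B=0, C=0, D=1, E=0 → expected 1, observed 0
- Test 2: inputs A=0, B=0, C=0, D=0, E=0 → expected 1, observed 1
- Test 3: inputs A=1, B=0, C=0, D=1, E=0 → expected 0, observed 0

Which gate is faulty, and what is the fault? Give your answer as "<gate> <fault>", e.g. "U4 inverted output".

U2 stuck-at-0

Fault-free values for test 1 (A=0, B=0, C=0, D=1, E=0): U1=0, U2=1, U3=0, U4=1, U5=0, U6=0, U7=1, giving Y=1. Observed 0.
Test 1: faults giving observed 0 are {U2 stuck-at-0, U2 inverted output, U4 stuck-at-0, U4 inverted output, U5 stuck-at-1, U5 inverted output, U7 stuck-at-0, U7 inverted output}.
Test 2 (A=0, B=0, C=0, D=0, E=0): fault-free U1=1, U2=1, U3=0, U4=1, U5=0, U6=1, U7=1 → 1; observed 1. Eliminates U4 stuck-at-0, U4 inverted output, U5 stuck-at-1, U5 inverted output, U7 stuck-at-0, U7 inverted output.
Test 3 (A=1, B=0, C=0, D=1, E=0): fault-free U1=0, U2=0, U3=0, U4=0, U5=1, U6=1, U7=0 → 0; observed 0. Eliminates U2 inverted output.
Only U2 stuck-at-0 is consistent with every test.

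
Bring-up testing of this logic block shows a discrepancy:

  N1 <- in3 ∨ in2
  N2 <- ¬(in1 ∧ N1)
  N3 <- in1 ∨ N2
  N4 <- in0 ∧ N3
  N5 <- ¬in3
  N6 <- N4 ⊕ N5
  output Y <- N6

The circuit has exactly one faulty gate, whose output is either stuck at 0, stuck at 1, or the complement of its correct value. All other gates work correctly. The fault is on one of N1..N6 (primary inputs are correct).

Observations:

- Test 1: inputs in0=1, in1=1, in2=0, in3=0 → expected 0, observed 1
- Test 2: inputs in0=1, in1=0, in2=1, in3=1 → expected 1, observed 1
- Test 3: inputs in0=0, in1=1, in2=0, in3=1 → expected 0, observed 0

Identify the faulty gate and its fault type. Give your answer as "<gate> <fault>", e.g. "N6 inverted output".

Fault-free values for test 1 (in0=1, in1=1, in2=0, in3=0): N1=0, N2=1, N3=1, N4=1, N5=1, N6=0, giving Y=0. Observed 1.
Test 1: faults giving observed 1 are {N3 stuck-at-0, N3 inverted output, N4 stuck-at-0, N4 inverted output, N5 stuck-at-0, N5 inverted output, N6 stuck-at-1, N6 inverted output}.
Test 2 (in0=1, in1=0, in2=1, in3=1): fault-free N1=1, N2=1, N3=1, N4=1, N5=0, N6=1 → 1; observed 1. Eliminates N3 stuck-at-0, N3 inverted output, N4 stuck-at-0, N4 inverted output, N5 inverted output, N6 inverted output.
Test 3 (in0=0, in1=1, in2=0, in3=1): fault-free N1=1, N2=0, N3=1, N4=0, N5=0, N6=0 → 0; observed 0. Eliminates N6 stuck-at-1.
Only N5 stuck-at-0 is consistent with every test.

N5 stuck-at-0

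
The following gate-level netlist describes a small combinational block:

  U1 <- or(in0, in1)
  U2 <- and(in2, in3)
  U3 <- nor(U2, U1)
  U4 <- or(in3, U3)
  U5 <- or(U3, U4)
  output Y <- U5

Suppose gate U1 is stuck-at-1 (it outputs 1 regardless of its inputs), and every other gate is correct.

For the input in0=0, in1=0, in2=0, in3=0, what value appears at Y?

0

Propagate with U1 forced: U1=1 [stuck-at-1], U2=0, U3=0, U4=0, U5=0.
So Y = 0. (Without the fault it would be 1.)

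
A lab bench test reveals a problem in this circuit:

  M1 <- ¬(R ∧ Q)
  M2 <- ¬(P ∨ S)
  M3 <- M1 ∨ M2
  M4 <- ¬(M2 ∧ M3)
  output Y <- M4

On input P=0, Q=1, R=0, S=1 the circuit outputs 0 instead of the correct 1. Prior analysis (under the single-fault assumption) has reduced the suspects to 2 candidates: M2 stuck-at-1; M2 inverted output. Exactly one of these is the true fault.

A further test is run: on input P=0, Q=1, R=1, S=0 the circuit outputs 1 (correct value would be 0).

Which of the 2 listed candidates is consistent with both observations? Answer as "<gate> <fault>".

M2 inverted output

Evaluate each candidate on input P=0, Q=1, R=1, S=0:
  M2 stuck-at-1: M1=0, M2=1 [stuck-at-1], M3=1, M4=0 → 0 — eliminated
  M2 inverted output: M1=0, M2=0 [inverted output], M3=0, M4=1 → 1 — matches
Only M2 inverted output reproduces the observed 1.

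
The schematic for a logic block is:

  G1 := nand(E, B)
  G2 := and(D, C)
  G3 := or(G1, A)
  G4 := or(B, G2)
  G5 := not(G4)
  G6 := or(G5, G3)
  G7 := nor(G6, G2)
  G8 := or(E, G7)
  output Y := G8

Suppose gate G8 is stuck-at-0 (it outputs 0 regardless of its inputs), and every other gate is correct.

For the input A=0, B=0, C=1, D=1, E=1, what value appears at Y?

Propagate with G8 forced: G1=1, G2=1, G3=1, G4=1, G5=0, G6=1, G7=0, G8=0 [stuck-at-0].
So Y = 0. (Without the fault it would be 1.)

0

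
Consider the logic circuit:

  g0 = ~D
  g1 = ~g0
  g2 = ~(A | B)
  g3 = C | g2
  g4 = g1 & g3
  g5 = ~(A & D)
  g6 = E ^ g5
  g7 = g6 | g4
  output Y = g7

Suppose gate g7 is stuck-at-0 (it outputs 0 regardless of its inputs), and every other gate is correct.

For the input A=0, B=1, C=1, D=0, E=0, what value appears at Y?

Propagate with g7 forced: g0=1, g1=0, g2=0, g3=1, g4=0, g5=1, g6=1, g7=0 [stuck-at-0].
So Y = 0. (Without the fault it would be 1.)

0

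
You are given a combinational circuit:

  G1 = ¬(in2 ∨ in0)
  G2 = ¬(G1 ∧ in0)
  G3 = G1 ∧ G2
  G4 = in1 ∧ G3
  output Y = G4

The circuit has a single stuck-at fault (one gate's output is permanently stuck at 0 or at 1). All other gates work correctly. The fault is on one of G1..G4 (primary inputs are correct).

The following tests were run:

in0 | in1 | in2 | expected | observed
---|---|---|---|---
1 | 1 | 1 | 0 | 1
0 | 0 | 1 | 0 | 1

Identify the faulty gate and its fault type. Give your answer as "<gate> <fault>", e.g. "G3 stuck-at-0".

G4 stuck-at-1

Fault-free values for test 1 (in0=1, in1=1, in2=1): G1=0, G2=1, G3=0, G4=0, giving Y=0. Observed 1.
Test 1: faults giving observed 1 are {G3 stuck-at-1, G4 stuck-at-1}.
Test 2 (in0=0, in1=0, in2=1): fault-free G1=0, G2=1, G3=0, G4=0 → 0; observed 1. Eliminates G3 stuck-at-1.
Only G4 stuck-at-1 is consistent with every test.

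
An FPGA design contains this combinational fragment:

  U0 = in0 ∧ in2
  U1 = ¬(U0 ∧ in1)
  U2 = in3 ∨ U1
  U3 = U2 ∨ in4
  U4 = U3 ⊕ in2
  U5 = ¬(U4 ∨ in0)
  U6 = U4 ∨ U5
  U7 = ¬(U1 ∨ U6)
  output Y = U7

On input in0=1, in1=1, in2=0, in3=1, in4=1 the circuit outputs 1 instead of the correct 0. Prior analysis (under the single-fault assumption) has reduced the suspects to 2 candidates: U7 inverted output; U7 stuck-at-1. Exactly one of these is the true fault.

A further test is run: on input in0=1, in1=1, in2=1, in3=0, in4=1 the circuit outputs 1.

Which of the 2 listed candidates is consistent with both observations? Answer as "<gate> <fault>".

U7 stuck-at-1

Evaluate each candidate on input in0=1, in1=1, in2=1, in3=0, in4=1:
  U7 inverted output: U0=1, U1=0, U2=0, U3=1, U4=0, U5=0, U6=0, U7=0 [inverted output] → 0 — eliminated
  U7 stuck-at-1: U0=1, U1=0, U2=0, U3=1, U4=0, U5=0, U6=0, U7=1 [stuck-at-1] → 1 — matches
Only U7 stuck-at-1 reproduces the observed 1.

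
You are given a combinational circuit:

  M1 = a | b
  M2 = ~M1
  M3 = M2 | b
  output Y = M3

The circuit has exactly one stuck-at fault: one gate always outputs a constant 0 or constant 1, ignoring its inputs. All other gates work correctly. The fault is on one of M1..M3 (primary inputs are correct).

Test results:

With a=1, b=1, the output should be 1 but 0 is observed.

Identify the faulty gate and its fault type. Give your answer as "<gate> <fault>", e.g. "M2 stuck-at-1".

Fault-free values for test 1 (a=1, b=1): M1=1, M2=0, M3=1, giving Y=1. Observed 0.
Test 1: faults giving observed 0 are {M3 stuck-at-0}.
Only M3 stuck-at-0 is consistent with every test.

M3 stuck-at-0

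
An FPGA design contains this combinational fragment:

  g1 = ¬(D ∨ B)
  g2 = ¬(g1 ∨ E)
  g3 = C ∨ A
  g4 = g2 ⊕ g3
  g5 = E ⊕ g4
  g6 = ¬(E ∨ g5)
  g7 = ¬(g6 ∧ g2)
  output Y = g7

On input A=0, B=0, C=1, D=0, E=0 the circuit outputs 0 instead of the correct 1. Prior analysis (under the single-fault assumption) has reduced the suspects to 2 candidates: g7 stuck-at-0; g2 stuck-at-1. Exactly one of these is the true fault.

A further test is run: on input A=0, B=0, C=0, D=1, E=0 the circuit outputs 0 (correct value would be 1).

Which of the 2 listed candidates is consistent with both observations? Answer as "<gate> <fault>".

Evaluate each candidate on input A=0, B=0, C=0, D=1, E=0:
  g7 stuck-at-0: g1=0, g2=1, g3=0, g4=1, g5=1, g6=0, g7=0 [stuck-at-0] → 0 — matches
  g2 stuck-at-1: g1=0, g2=1 [stuck-at-1], g3=0, g4=1, g5=1, g6=0, g7=1 → 1 — eliminated
Only g7 stuck-at-0 reproduces the observed 0.

g7 stuck-at-0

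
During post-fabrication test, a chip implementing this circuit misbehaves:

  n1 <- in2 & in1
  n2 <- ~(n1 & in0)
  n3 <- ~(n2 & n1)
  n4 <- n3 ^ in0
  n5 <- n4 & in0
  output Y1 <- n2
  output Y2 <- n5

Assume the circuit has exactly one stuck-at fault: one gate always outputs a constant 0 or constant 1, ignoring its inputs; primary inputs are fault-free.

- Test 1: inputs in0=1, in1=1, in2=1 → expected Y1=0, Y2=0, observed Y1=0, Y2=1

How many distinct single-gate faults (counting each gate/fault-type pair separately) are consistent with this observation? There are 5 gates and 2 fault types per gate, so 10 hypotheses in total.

Fault-free: n1=1, n2=0, n3=1, n4=0, n5=0 → Y1=0, Y2=0. Observed Y1=0, Y2=1.
  n1 stuck-at-0: output Y1=1, Y2=0 ✗
  n1 stuck-at-1: output Y1=0, Y2=0 ✗
  n2 stuck-at-0: output Y1=0, Y2=0 ✗
  n2 stuck-at-1: output Y1=1, Y2=1 ✗
  n3 stuck-at-0: output Y1=0, Y2=1 ✓
  n3 stuck-at-1: output Y1=0, Y2=0 ✗
  n4 stuck-at-0: output Y1=0, Y2=0 ✗
  n4 stuck-at-1: output Y1=0, Y2=1 ✓
  n5 stuck-at-0: output Y1=0, Y2=0 ✗
  n5 stuck-at-1: output Y1=0, Y2=1 ✓
Consistent faults: {n3 stuck-at-0, n4 stuck-at-1, n5 stuck-at-1} — 3 in all.

3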